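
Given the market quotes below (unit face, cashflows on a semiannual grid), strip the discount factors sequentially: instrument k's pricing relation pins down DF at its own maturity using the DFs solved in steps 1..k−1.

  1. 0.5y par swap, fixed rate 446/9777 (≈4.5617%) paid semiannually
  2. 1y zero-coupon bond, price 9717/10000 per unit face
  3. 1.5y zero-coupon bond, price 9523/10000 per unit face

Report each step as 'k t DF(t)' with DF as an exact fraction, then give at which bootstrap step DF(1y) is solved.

1 1/2 9777/10000
2 1 9717/10000
3 3/2 9523/10000
DF(1y) is solved at step 2

step 1 [0.5y] swap r/2=223/9777: DF=(1 − 223/9777·(0))/(1+223/9777) = 9777/10000 ≈ 0.977700
step 2 [1y] zero: DF = P = 9717/10000 ≈ 0.971700
step 3 [1.5y] zero: DF = P = 9523/10000 ≈ 0.952300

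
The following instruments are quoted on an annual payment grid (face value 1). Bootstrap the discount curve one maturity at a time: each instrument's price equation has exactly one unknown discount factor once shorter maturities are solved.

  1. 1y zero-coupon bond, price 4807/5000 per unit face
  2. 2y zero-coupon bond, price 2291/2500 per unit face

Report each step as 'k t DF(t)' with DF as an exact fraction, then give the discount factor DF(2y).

1 1 4807/5000
2 2 2291/2500
DF(2y) = 2291/2500 ≈ 0.916400

step 1 [1y] zero: DF = P = 4807/5000 ≈ 0.961400
step 2 [2y] zero: DF = P = 2291/2500 ≈ 0.916400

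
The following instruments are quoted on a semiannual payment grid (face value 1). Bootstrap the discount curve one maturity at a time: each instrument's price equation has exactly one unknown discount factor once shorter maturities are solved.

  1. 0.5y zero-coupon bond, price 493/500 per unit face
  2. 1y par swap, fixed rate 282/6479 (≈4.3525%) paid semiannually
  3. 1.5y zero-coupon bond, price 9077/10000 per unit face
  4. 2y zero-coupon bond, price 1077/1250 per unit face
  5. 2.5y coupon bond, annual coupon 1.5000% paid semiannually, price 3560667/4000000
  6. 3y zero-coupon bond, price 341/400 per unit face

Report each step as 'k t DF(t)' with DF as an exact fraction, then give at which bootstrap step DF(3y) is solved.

step 1 [0.5y] zero: DF = P = 493/500 ≈ 0.986000
step 2 [1y] swap r/2=141/6479: DF=(1 − 141/6479·(0.986000))/(1+141/6479) = 9577/10000 ≈ 0.957700
step 3 [1.5y] zero: DF = P = 9077/10000 ≈ 0.907700
step 4 [2y] zero: DF = P = 1077/1250 ≈ 0.861600
step 5 [2.5y] bond c/2=3/400: DF=(3560667/4000000 − 3/400·(0.986000+0.957700+0.907700+0.861600))/(1+3/400) = 8559/10000 ≈ 0.855900
step 6 [3y] zero: DF = P = 341/400 ≈ 0.852500

1 1/2 493/500
2 1 9577/10000
3 3/2 9077/10000
4 2 1077/1250
5 5/2 8559/10000
6 3 341/400
DF(3y) is solved at step 6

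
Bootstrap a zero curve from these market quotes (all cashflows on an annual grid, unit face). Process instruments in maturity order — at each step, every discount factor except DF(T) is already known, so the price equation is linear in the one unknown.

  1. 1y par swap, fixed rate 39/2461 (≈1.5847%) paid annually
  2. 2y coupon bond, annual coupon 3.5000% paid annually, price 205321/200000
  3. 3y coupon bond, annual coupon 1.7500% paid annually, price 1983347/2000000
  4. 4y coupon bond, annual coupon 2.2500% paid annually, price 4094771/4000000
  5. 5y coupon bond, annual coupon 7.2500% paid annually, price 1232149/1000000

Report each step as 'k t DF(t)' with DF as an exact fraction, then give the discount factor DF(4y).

1 1 2461/2500
2 2 4793/5000
3 3 2353/2500
4 4 9377/10000
5 5 1781/2000
DF(4y) = 9377/10000 ≈ 0.937700

step 1 [1y] swap r/1=39/2461: DF=(1 − 39/2461·(0))/(1+39/2461) = 2461/2500 ≈ 0.984400
step 2 [2y] bond c/1=7/200: DF=(205321/200000 − 7/200·(0.984400))/(1+7/200) = 4793/5000 ≈ 0.958600
step 3 [3y] bond c/1=7/400: DF=(1983347/2000000 − 7/400·(0.984400+0.958600))/(1+7/400) = 2353/2500 ≈ 0.941200
step 4 [4y] bond c/1=9/400: DF=(4094771/4000000 − 9/400·(0.984400+0.958600+0.941200))/(1+9/400) = 9377/10000 ≈ 0.937700
step 5 [5y] bond c/1=29/400: DF=(1232149/1000000 − 29/400·(0.984400+0.958600+0.941200+0.937700))/(1+29/400) = 1781/2000 ≈ 0.890500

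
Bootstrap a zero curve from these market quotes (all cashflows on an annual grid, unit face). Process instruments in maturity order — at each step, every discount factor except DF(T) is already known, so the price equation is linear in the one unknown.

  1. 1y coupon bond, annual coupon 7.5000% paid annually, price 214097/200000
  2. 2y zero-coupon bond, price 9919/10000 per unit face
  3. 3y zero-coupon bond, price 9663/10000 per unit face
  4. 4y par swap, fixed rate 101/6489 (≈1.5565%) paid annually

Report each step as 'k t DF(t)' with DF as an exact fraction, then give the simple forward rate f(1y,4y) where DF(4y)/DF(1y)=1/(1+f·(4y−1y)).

1 1 4979/5000
2 2 9919/10000
3 3 9663/10000
4 4 4697/5000
f(1y,4y) = ((4979/5000)/(4697/5000) − 1)/(3) = 94/4697 ≈ 2.0013%

step 1 [1y] bond c/1=3/40: DF=(214097/200000 − 3/40·(0))/(1+3/40) = 4979/5000 ≈ 0.995800
step 2 [2y] zero: DF = P = 9919/10000 ≈ 0.991900
step 3 [3y] zero: DF = P = 9663/10000 ≈ 0.966300
step 4 [4y] swap r/1=101/6489: DF=(1 − 101/6489·(0.995800+0.991900+0.966300))/(1+101/6489) = 4697/5000 ≈ 0.939400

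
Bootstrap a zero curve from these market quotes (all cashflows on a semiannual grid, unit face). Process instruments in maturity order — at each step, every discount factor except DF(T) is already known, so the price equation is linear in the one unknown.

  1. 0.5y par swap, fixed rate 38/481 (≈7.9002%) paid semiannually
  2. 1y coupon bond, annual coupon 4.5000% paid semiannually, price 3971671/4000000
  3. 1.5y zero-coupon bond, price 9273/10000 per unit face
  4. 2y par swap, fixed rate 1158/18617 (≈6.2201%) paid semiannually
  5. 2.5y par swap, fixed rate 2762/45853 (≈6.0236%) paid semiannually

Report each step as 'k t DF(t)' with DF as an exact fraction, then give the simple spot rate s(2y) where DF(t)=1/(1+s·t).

step 1 [0.5y] swap r/2=19/481: DF=(1 − 19/481·(0))/(1+19/481) = 481/500 ≈ 0.962000
step 2 [1y] bond c/2=9/400: DF=(3971671/4000000 − 9/400·(0.962000))/(1+9/400) = 9499/10000 ≈ 0.949900
step 3 [1.5y] zero: DF = P = 9273/10000 ≈ 0.927300
step 4 [2y] swap r/2=579/18617: DF=(1 − 579/18617·(0.962000+0.949900+0.927300))/(1+579/18617) = 4421/5000 ≈ 0.884200
step 5 [2.5y] swap r/2=1381/45853: DF=(1 − 1381/45853·(0.962000+0.949900+0.927300+0.884200))/(1+1381/45853) = 8619/10000 ≈ 0.861900

1 1/2 481/500
2 1 9499/10000
3 3/2 9273/10000
4 2 4421/5000
5 5/2 8619/10000
s(2y) = (1/(4421/5000) − 1)/(2) = 579/8842 ≈ 6.5483%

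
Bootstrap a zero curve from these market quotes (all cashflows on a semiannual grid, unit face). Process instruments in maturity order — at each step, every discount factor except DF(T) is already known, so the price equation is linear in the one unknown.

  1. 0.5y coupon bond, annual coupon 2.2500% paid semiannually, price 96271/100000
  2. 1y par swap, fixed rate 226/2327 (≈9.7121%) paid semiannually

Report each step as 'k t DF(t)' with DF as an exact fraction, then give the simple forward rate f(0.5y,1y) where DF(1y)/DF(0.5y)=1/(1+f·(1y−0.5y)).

1 1/2 119/125
2 1 1137/1250
f(0.5y,1y) = ((119/125)/(1137/1250) − 1)/(1/2) = 106/1137 ≈ 9.3228%

step 1 [0.5y] bond c/2=9/800: DF=(96271/100000 − 9/800·(0))/(1+9/800) = 119/125 ≈ 0.952000
step 2 [1y] swap r/2=113/2327: DF=(1 − 113/2327·(0.952000))/(1+113/2327) = 1137/1250 ≈ 0.909600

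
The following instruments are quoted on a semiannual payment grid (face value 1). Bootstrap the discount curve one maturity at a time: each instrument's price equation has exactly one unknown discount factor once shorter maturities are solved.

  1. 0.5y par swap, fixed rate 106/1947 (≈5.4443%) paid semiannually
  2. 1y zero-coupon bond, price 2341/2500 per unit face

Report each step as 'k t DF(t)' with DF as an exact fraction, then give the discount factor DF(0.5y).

step 1 [0.5y] swap r/2=53/1947: DF=(1 − 53/1947·(0))/(1+53/1947) = 1947/2000 ≈ 0.973500
step 2 [1y] zero: DF = P = 2341/2500 ≈ 0.936400

1 1/2 1947/2000
2 1 2341/2500
DF(0.5y) = 1947/2000 ≈ 0.973500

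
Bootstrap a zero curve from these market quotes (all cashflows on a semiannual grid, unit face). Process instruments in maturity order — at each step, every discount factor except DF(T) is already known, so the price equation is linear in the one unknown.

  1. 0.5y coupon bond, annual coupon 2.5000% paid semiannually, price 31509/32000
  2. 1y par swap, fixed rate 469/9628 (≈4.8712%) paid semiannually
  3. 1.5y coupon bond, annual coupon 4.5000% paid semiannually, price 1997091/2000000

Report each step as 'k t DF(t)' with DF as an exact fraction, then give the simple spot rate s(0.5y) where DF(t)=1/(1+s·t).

1 1/2 389/400
2 1 9531/10000
3 3/2 4671/5000
s(0.5y) = (1/(389/400) − 1)/(1/2) = 22/389 ≈ 5.6555%

step 1 [0.5y] bond c/2=1/80: DF=(31509/32000 − 1/80·(0))/(1+1/80) = 389/400 ≈ 0.972500
step 2 [1y] swap r/2=469/19256: DF=(1 − 469/19256·(0.972500))/(1+469/19256) = 9531/10000 ≈ 0.953100
step 3 [1.5y] bond c/2=9/400: DF=(1997091/2000000 − 9/400·(0.972500+0.953100))/(1+9/400) = 4671/5000 ≈ 0.934200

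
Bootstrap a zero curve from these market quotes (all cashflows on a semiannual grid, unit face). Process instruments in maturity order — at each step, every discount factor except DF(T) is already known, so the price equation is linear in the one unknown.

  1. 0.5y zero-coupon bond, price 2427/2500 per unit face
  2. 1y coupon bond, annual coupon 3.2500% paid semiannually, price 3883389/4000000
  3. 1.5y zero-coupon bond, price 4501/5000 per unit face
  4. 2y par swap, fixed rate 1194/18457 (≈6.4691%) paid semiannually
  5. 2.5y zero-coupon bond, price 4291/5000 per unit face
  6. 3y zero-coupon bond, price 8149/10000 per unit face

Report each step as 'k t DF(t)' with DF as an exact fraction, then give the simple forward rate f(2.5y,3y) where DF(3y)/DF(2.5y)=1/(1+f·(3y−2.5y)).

1 1/2 2427/2500
2 1 4699/5000
3 3/2 4501/5000
4 2 4403/5000
5 5/2 4291/5000
6 3 8149/10000
f(2.5y,3y) = ((4291/5000)/(8149/10000) − 1)/(1/2) = 866/8149 ≈ 10.6271%

step 1 [0.5y] zero: DF = P = 2427/2500 ≈ 0.970800
step 2 [1y] bond c/2=13/800: DF=(3883389/4000000 − 13/800·(0.970800))/(1+13/800) = 4699/5000 ≈ 0.939800
step 3 [1.5y] zero: DF = P = 4501/5000 ≈ 0.900200
step 4 [2y] swap r/2=597/18457: DF=(1 − 597/18457·(0.970800+0.939800+0.900200))/(1+597/18457) = 4403/5000 ≈ 0.880600
step 5 [2.5y] zero: DF = P = 4291/5000 ≈ 0.858200
step 6 [3y] zero: DF = P = 8149/10000 ≈ 0.814900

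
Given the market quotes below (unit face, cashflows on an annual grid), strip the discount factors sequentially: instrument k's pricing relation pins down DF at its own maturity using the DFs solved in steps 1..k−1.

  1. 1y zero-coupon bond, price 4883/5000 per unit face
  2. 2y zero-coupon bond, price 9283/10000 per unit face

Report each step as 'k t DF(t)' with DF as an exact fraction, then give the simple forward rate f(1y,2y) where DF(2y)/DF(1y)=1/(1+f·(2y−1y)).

1 1 4883/5000
2 2 9283/10000
f(1y,2y) = ((4883/5000)/(9283/10000) − 1)/(1) = 483/9283 ≈ 5.2031%

step 1 [1y] zero: DF = P = 4883/5000 ≈ 0.976600
step 2 [2y] zero: DF = P = 9283/10000 ≈ 0.928300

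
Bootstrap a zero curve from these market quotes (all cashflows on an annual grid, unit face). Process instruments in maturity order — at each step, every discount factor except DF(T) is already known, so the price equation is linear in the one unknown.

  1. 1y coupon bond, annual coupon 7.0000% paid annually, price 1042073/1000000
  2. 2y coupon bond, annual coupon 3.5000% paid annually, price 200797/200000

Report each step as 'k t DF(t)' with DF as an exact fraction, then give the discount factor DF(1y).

1 1 9739/10000
2 2 9371/10000
DF(1y) = 9739/10000 ≈ 0.973900

step 1 [1y] bond c/1=7/100: DF=(1042073/1000000 − 7/100·(0))/(1+7/100) = 9739/10000 ≈ 0.973900
step 2 [2y] bond c/1=7/200: DF=(200797/200000 − 7/200·(0.973900))/(1+7/200) = 9371/10000 ≈ 0.937100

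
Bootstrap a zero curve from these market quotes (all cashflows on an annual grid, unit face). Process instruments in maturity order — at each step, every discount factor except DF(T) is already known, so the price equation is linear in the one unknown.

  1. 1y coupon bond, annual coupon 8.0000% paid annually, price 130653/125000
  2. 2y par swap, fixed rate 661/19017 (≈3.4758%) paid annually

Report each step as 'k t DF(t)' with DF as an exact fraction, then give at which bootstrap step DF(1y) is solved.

1 1 4839/5000
2 2 9339/10000
DF(1y) is solved at step 1

step 1 [1y] bond c/1=2/25: DF=(130653/125000 − 2/25·(0))/(1+2/25) = 4839/5000 ≈ 0.967800
step 2 [2y] swap r/1=661/19017: DF=(1 − 661/19017·(0.967800))/(1+661/19017) = 9339/10000 ≈ 0.933900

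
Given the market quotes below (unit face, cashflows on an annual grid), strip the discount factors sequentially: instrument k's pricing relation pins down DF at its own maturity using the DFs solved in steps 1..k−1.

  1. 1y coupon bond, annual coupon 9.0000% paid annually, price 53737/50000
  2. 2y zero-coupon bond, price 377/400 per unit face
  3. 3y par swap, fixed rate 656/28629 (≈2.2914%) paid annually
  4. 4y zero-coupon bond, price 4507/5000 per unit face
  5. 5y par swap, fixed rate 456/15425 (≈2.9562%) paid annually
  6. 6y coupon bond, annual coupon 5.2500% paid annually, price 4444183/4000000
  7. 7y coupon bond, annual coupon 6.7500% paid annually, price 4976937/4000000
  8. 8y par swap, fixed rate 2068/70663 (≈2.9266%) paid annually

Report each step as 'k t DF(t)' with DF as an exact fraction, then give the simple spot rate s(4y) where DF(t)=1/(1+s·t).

step 1 [1y] bond c/1=9/100: DF=(53737/50000 − 9/100·(0))/(1+9/100) = 493/500 ≈ 0.986000
step 2 [2y] zero: DF = P = 377/400 ≈ 0.942500
step 3 [3y] swap r/1=656/28629: DF=(1 − 656/28629·(0.986000+0.942500))/(1+656/28629) = 584/625 ≈ 0.934400
step 4 [4y] zero: DF = P = 4507/5000 ≈ 0.901400
step 5 [5y] swap r/1=456/15425: DF=(1 − 456/15425·(0.986000+0.942500+0.934400+0.901400))/(1+456/15425) = 1079/1250 ≈ 0.863200
step 6 [6y] bond c/1=21/400: DF=(4444183/4000000 − 21/400·(0.986000+0.942500+0.934400+0.901400+0.863200))/(1+21/400) = 1031/1250 ≈ 0.824800
step 7 [7y] bond c/1=27/400: DF=(4976937/4000000 − 27/400·(0.986000+0.942500+0.934400+0.901400+0.863200+0.824800))/(1+27/400) = 513/625 ≈ 0.820800
step 8 [8y] swap r/1=2068/70663: DF=(1 − 2068/70663·(0.986000+0.942500+0.934400+0.901400+0.863200+0.824800+0.820800))/(1+2068/70663) = 1983/2500 ≈ 0.793200

1 1 493/500
2 2 377/400
3 3 584/625
4 4 4507/5000
5 5 1079/1250
6 6 1031/1250
7 7 513/625
8 8 1983/2500
s(4y) = (1/(4507/5000) − 1)/(4) = 493/18028 ≈ 2.7346%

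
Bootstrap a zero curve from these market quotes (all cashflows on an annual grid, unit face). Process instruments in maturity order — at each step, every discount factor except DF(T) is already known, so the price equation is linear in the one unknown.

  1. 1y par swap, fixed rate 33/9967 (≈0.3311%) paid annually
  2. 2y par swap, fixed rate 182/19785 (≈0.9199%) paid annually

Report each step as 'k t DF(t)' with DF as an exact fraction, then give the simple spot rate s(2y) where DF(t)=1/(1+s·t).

step 1 [1y] swap r/1=33/9967: DF=(1 − 33/9967·(0))/(1+33/9967) = 9967/10000 ≈ 0.996700
step 2 [2y] swap r/1=182/19785: DF=(1 − 182/19785·(0.996700))/(1+182/19785) = 4909/5000 ≈ 0.981800

1 1 9967/10000
2 2 4909/5000
s(2y) = (1/(4909/5000) − 1)/(2) = 91/9818 ≈ 0.9269%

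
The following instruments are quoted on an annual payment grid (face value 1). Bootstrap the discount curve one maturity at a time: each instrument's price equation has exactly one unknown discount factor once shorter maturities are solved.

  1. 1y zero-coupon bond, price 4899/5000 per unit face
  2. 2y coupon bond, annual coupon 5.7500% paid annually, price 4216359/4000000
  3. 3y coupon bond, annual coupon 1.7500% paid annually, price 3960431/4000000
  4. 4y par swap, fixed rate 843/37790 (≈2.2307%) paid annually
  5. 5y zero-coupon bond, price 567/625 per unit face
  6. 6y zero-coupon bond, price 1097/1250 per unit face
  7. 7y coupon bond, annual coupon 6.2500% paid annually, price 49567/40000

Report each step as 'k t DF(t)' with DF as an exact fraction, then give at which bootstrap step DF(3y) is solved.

step 1 [1y] zero: DF = P = 4899/5000 ≈ 0.979800
step 2 [2y] bond c/1=23/400: DF=(4216359/4000000 − 23/400·(0.979800))/(1+23/400) = 1887/2000 ≈ 0.943500
step 3 [3y] bond c/1=7/400: DF=(3960431/4000000 − 7/400·(0.979800+0.943500))/(1+7/400) = 47/50 ≈ 0.940000
step 4 [4y] swap r/1=843/37790: DF=(1 − 843/37790·(0.979800+0.943500+0.940000))/(1+843/37790) = 9157/10000 ≈ 0.915700
step 5 [5y] zero: DF = P = 567/625 ≈ 0.907200
step 6 [6y] zero: DF = P = 1097/1250 ≈ 0.877600
step 7 [7y] bond c/1=1/16: DF=(49567/40000 − 1/16·(0.979800+0.943500+0.940000+0.915700+0.907200+0.877600))/(1+1/16) = 839/1000 ≈ 0.839000

1 1 4899/5000
2 2 1887/2000
3 3 47/50
4 4 9157/10000
5 5 567/625
6 6 1097/1250
7 7 839/1000
DF(3y) is solved at step 3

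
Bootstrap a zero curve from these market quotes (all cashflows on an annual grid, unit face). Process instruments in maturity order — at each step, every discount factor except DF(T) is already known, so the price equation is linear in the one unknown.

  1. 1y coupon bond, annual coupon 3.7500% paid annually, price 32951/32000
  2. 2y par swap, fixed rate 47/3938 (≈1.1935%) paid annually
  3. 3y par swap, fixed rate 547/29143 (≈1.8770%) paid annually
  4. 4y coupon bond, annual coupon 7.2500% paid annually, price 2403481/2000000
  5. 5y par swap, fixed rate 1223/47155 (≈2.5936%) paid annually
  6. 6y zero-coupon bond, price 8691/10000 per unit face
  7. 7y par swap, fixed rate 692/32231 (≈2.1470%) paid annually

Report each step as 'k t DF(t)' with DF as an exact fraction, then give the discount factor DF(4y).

1 1 397/400
2 2 1953/2000
3 3 9453/10000
4 4 1847/2000
5 5 8777/10000
6 6 8691/10000
7 7 1077/1250
DF(4y) = 1847/2000 ≈ 0.923500

step 1 [1y] bond c/1=3/80: DF=(32951/32000 − 3/80·(0))/(1+3/80) = 397/400 ≈ 0.992500
step 2 [2y] swap r/1=47/3938: DF=(1 − 47/3938·(0.992500))/(1+47/3938) = 1953/2000 ≈ 0.976500
step 3 [3y] swap r/1=547/29143: DF=(1 − 547/29143·(0.992500+0.976500))/(1+547/29143) = 9453/10000 ≈ 0.945300
step 4 [4y] bond c/1=29/400: DF=(2403481/2000000 − 29/400·(0.992500+0.976500+0.945300))/(1+29/400) = 1847/2000 ≈ 0.923500
step 5 [5y] swap r/1=1223/47155: DF=(1 − 1223/47155·(0.992500+0.976500+0.945300+0.923500))/(1+1223/47155) = 8777/10000 ≈ 0.877700
step 6 [6y] zero: DF = P = 8691/10000 ≈ 0.869100
step 7 [7y] swap r/1=692/32231: DF=(1 − 692/32231·(0.992500+0.976500+0.945300+0.923500+0.877700+0.869100))/(1+692/32231) = 1077/1250 ≈ 0.861600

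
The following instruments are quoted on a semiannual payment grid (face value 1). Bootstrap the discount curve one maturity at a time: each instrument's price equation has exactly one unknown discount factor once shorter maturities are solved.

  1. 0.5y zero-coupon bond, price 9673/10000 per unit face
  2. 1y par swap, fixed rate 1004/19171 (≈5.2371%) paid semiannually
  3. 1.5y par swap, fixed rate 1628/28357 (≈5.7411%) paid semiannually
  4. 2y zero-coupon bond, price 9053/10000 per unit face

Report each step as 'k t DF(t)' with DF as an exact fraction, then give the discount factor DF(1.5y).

1 1/2 9673/10000
2 1 4749/5000
3 3/2 4593/5000
4 2 9053/10000
DF(1.5y) = 4593/5000 ≈ 0.918600

step 1 [0.5y] zero: DF = P = 9673/10000 ≈ 0.967300
step 2 [1y] swap r/2=502/19171: DF=(1 − 502/19171·(0.967300))/(1+502/19171) = 4749/5000 ≈ 0.949800
step 3 [1.5y] swap r/2=814/28357: DF=(1 − 814/28357·(0.967300+0.949800))/(1+814/28357) = 4593/5000 ≈ 0.918600
step 4 [2y] zero: DF = P = 9053/10000 ≈ 0.905300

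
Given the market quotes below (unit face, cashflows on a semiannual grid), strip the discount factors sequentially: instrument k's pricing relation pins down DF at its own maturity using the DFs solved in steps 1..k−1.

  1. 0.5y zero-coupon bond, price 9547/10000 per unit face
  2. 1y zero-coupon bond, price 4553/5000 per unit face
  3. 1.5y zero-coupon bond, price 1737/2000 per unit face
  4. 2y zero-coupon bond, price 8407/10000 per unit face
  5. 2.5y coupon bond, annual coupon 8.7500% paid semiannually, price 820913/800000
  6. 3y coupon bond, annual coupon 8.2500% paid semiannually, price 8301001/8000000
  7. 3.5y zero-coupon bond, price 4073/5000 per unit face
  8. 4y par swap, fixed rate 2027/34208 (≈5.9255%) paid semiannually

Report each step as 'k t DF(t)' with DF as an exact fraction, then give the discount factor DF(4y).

step 1 [0.5y] zero: DF = P = 9547/10000 ≈ 0.954700
step 2 [1y] zero: DF = P = 4553/5000 ≈ 0.910600
step 3 [1.5y] zero: DF = P = 1737/2000 ≈ 0.868500
step 4 [2y] zero: DF = P = 8407/10000 ≈ 0.840700
step 5 [2.5y] bond c/2=7/160: DF=(820913/800000 − 7/160·(0.954700+0.910600+0.868500+0.840700))/(1+7/160) = 8333/10000 ≈ 0.833300
step 6 [3y] bond c/2=33/800: DF=(8301001/8000000 − 33/800·(0.954700+0.910600+0.868500+0.840700+0.833300))/(1+33/800) = 8219/10000 ≈ 0.821900
step 7 [3.5y] zero: DF = P = 4073/5000 ≈ 0.814600
step 8 [4y] swap r/2=2027/68416: DF=(1 − 2027/68416·(0.954700+0.910600+0.868500+0.840700+0.833300+0.821900+0.814600))/(1+2027/68416) = 7973/10000 ≈ 0.797300

1 1/2 9547/10000
2 1 4553/5000
3 3/2 1737/2000
4 2 8407/10000
5 5/2 8333/10000
6 3 8219/10000
7 7/2 4073/5000
8 4 7973/10000
DF(4y) = 7973/10000 ≈ 0.797300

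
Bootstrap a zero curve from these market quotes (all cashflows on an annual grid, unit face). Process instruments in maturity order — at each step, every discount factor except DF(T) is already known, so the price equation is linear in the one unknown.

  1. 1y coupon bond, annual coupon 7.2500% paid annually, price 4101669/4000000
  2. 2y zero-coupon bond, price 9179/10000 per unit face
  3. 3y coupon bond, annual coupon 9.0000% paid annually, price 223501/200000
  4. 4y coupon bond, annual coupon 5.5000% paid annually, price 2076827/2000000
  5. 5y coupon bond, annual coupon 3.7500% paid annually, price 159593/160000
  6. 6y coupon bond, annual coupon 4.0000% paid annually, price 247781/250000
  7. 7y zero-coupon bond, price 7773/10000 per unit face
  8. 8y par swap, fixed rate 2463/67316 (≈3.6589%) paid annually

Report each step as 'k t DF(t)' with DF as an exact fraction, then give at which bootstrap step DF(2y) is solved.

1 1 9561/10000
2 2 9179/10000
3 3 1741/2000
4 4 2103/2500
5 5 4159/5000
6 6 7831/10000
7 7 7773/10000
8 8 7537/10000
DF(2y) is solved at step 2

step 1 [1y] bond c/1=29/400: DF=(4101669/4000000 − 29/400·(0))/(1+29/400) = 9561/10000 ≈ 0.956100
step 2 [2y] zero: DF = P = 9179/10000 ≈ 0.917900
step 3 [3y] bond c/1=9/100: DF=(223501/200000 − 9/100·(0.956100+0.917900))/(1+9/100) = 1741/2000 ≈ 0.870500
step 4 [4y] bond c/1=11/200: DF=(2076827/2000000 − 11/200·(0.956100+0.917900+0.870500))/(1+11/200) = 2103/2500 ≈ 0.841200
step 5 [5y] bond c/1=3/80: DF=(159593/160000 − 3/80·(0.956100+0.917900+0.870500+0.841200))/(1+3/80) = 4159/5000 ≈ 0.831800
step 6 [6y] bond c/1=1/25: DF=(247781/250000 − 1/25·(0.956100+0.917900+0.870500+0.841200+0.831800))/(1+1/25) = 7831/10000 ≈ 0.783100
step 7 [7y] zero: DF = P = 7773/10000 ≈ 0.777300
step 8 [8y] swap r/1=2463/67316: DF=(1 − 2463/67316·(0.956100+0.917900+0.870500+0.841200+0.831800+0.783100+0.777300))/(1+2463/67316) = 7537/10000 ≈ 0.753700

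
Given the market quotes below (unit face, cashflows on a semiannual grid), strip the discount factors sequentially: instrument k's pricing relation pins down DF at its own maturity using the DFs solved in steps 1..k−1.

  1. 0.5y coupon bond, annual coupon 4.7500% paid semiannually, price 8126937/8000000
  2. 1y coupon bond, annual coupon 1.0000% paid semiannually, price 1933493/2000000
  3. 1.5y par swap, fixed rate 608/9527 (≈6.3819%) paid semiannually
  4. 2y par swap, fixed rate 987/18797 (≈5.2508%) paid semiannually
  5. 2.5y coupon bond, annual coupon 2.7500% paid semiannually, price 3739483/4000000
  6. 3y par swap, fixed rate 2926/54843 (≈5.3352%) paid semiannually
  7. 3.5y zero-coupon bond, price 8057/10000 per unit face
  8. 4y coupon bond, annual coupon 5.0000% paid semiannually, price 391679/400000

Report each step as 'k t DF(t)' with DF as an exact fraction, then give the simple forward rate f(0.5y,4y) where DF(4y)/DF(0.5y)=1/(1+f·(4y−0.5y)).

1 1/2 9923/10000
2 1 957/1000
3 3/2 568/625
4 2 9013/10000
5 5/2 1089/1250
6 3 8537/10000
7 7/2 8057/10000
8 4 8019/10000
f(0.5y,4y) = ((9923/10000)/(8019/10000) − 1)/(7/2) = 544/8019 ≈ 6.7839%

step 1 [0.5y] bond c/2=19/800: DF=(8126937/8000000 − 19/800·(0))/(1+19/800) = 9923/10000 ≈ 0.992300
step 2 [1y] bond c/2=1/200: DF=(1933493/2000000 − 1/200·(0.992300))/(1+1/200) = 957/1000 ≈ 0.957000
step 3 [1.5y] swap r/2=304/9527: DF=(1 − 304/9527·(0.992300+0.957000))/(1+304/9527) = 568/625 ≈ 0.908800
step 4 [2y] swap r/2=987/37594: DF=(1 − 987/37594·(0.992300+0.957000+0.908800))/(1+987/37594) = 9013/10000 ≈ 0.901300
step 5 [2.5y] bond c/2=11/800: DF=(3739483/4000000 − 11/800·(0.992300+0.957000+0.908800+0.901300))/(1+11/800) = 1089/1250 ≈ 0.871200
step 6 [3y] swap r/2=1463/54843: DF=(1 − 1463/54843·(0.992300+0.957000+0.908800+0.901300+0.871200))/(1+1463/54843) = 8537/10000 ≈ 0.853700
step 7 [3.5y] zero: DF = P = 8057/10000 ≈ 0.805700
step 8 [4y] bond c/2=1/40: DF=(391679/400000 − 1/40·(0.992300+0.957000+0.908800+0.901300+0.871200+0.853700+0.805700))/(1+1/40) = 8019/10000 ≈ 0.801900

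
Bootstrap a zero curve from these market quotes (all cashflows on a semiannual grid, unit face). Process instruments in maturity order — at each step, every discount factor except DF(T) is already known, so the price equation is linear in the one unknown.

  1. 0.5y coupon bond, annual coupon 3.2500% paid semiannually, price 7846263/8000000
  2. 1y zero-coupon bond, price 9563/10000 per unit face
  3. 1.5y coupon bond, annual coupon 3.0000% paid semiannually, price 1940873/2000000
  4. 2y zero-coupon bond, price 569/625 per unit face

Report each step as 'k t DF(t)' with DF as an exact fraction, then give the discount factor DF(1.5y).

step 1 [0.5y] bond c/2=13/800: DF=(7846263/8000000 − 13/800·(0))/(1+13/800) = 9651/10000 ≈ 0.965100
step 2 [1y] zero: DF = P = 9563/10000 ≈ 0.956300
step 3 [1.5y] bond c/2=3/200: DF=(1940873/2000000 − 3/200·(0.965100+0.956300))/(1+3/200) = 9277/10000 ≈ 0.927700
step 4 [2y] zero: DF = P = 569/625 ≈ 0.910400

1 1/2 9651/10000
2 1 9563/10000
3 3/2 9277/10000
4 2 569/625
DF(1.5y) = 9277/10000 ≈ 0.927700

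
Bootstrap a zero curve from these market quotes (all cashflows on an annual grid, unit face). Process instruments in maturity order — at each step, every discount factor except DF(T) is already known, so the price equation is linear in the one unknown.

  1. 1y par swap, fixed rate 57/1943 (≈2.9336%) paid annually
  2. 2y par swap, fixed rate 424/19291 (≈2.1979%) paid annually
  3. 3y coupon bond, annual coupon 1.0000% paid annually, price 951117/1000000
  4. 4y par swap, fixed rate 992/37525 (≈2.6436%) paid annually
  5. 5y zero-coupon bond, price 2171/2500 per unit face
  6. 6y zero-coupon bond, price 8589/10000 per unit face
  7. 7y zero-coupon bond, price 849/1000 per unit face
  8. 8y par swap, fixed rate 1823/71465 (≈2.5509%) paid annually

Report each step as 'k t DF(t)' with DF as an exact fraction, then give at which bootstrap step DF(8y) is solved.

1 1 1943/2000
2 2 1197/1250
3 3 4613/5000
4 4 563/625
5 5 2171/2500
6 6 8589/10000
7 7 849/1000
8 8 8177/10000
DF(8y) is solved at step 8

step 1 [1y] swap r/1=57/1943: DF=(1 − 57/1943·(0))/(1+57/1943) = 1943/2000 ≈ 0.971500
step 2 [2y] swap r/1=424/19291: DF=(1 − 424/19291·(0.971500))/(1+424/19291) = 1197/1250 ≈ 0.957600
step 3 [3y] bond c/1=1/100: DF=(951117/1000000 − 1/100·(0.971500+0.957600))/(1+1/100) = 4613/5000 ≈ 0.922600
step 4 [4y] swap r/1=992/37525: DF=(1 − 992/37525·(0.971500+0.957600+0.922600))/(1+992/37525) = 563/625 ≈ 0.900800
step 5 [5y] zero: DF = P = 2171/2500 ≈ 0.868400
step 6 [6y] zero: DF = P = 8589/10000 ≈ 0.858900
step 7 [7y] zero: DF = P = 849/1000 ≈ 0.849000
step 8 [8y] swap r/1=1823/71465: DF=(1 − 1823/71465·(0.971500+0.957600+0.922600+0.900800+0.868400+0.858900+0.849000))/(1+1823/71465) = 8177/10000 ≈ 0.817700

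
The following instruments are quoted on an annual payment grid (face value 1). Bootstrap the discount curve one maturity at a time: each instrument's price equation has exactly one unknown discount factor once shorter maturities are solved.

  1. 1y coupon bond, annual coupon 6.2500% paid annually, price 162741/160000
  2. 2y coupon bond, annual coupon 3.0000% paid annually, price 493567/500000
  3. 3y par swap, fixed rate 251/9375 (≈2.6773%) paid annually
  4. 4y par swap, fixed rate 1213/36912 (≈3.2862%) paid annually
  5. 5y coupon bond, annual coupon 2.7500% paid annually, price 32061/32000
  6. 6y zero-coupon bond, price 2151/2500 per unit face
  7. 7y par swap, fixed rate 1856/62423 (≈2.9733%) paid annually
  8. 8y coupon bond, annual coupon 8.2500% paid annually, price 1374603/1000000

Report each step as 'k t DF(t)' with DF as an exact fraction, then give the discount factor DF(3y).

1 1 9573/10000
2 2 1861/2000
3 3 9247/10000
4 4 8787/10000
5 5 8763/10000
6 6 2151/2500
7 7 509/625
8 8 7941/10000
DF(3y) = 9247/10000 ≈ 0.924700

step 1 [1y] bond c/1=1/16: DF=(162741/160000 − 1/16·(0))/(1+1/16) = 9573/10000 ≈ 0.957300
step 2 [2y] bond c/1=3/100: DF=(493567/500000 − 3/100·(0.957300))/(1+3/100) = 1861/2000 ≈ 0.930500
step 3 [3y] swap r/1=251/9375: DF=(1 − 251/9375·(0.957300+0.930500))/(1+251/9375) = 9247/10000 ≈ 0.924700
step 4 [4y] swap r/1=1213/36912: DF=(1 − 1213/36912·(0.957300+0.930500+0.924700))/(1+1213/36912) = 8787/10000 ≈ 0.878700
step 5 [5y] bond c/1=11/400: DF=(32061/32000 − 11/400·(0.957300+0.930500+0.924700+0.878700))/(1+11/400) = 8763/10000 ≈ 0.876300
step 6 [6y] zero: DF = P = 2151/2500 ≈ 0.860400
step 7 [7y] swap r/1=1856/62423: DF=(1 − 1856/62423·(0.957300+0.930500+0.924700+0.878700+0.876300+0.860400))/(1+1856/62423) = 509/625 ≈ 0.814400
step 8 [8y] bond c/1=33/400: DF=(1374603/1000000 − 33/400·(0.957300+0.930500+0.924700+0.878700+0.876300+0.860400+0.814400))/(1+33/400) = 7941/10000 ≈ 0.794100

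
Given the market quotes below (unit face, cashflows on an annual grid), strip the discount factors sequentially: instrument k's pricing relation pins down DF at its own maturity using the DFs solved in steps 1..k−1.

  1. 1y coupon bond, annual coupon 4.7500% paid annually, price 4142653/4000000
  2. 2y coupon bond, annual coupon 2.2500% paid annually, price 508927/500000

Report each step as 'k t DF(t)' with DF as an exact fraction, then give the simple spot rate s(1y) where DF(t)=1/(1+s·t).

step 1 [1y] bond c/1=19/400: DF=(4142653/4000000 − 19/400·(0))/(1+19/400) = 9887/10000 ≈ 0.988700
step 2 [2y] bond c/1=9/400: DF=(508927/500000 − 9/400·(0.988700))/(1+9/400) = 9737/10000 ≈ 0.973700

1 1 9887/10000
2 2 9737/10000
s(1y) = (1/(9887/10000) − 1)/(1) = 113/9887 ≈ 1.1429%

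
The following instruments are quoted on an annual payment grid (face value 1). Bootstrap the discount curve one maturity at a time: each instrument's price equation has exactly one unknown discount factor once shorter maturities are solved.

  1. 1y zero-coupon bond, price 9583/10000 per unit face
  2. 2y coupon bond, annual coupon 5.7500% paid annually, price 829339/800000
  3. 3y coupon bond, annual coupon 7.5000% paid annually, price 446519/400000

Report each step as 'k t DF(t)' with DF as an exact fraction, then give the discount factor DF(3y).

1 1 9583/10000
2 2 4641/5000
3 3 2267/2500
DF(3y) = 2267/2500 ≈ 0.906800

step 1 [1y] zero: DF = P = 9583/10000 ≈ 0.958300
step 2 [2y] bond c/1=23/400: DF=(829339/800000 − 23/400·(0.958300))/(1+23/400) = 4641/5000 ≈ 0.928200
step 3 [3y] bond c/1=3/40: DF=(446519/400000 − 3/40·(0.958300+0.928200))/(1+3/40) = 2267/2500 ≈ 0.906800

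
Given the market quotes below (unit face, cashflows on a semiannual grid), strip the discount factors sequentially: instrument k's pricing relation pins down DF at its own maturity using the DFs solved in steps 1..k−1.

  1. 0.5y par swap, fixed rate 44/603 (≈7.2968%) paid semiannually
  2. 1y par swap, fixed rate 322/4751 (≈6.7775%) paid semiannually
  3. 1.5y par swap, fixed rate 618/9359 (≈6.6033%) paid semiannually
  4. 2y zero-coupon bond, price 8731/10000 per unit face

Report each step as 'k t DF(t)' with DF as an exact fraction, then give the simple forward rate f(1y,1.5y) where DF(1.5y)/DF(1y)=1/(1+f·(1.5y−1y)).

step 1 [0.5y] swap r/2=22/603: DF=(1 − 22/603·(0))/(1+22/603) = 603/625 ≈ 0.964800
step 2 [1y] swap r/2=161/4751: DF=(1 − 161/4751·(0.964800))/(1+161/4751) = 2339/2500 ≈ 0.935600
step 3 [1.5y] swap r/2=309/9359: DF=(1 − 309/9359·(0.964800+0.935600))/(1+309/9359) = 9073/10000 ≈ 0.907300
step 4 [2y] zero: DF = P = 8731/10000 ≈ 0.873100

1 1/2 603/625
2 1 2339/2500
3 3/2 9073/10000
4 2 8731/10000
f(1y,1.5y) = ((2339/2500)/(9073/10000) − 1)/(1/2) = 566/9073 ≈ 6.2383%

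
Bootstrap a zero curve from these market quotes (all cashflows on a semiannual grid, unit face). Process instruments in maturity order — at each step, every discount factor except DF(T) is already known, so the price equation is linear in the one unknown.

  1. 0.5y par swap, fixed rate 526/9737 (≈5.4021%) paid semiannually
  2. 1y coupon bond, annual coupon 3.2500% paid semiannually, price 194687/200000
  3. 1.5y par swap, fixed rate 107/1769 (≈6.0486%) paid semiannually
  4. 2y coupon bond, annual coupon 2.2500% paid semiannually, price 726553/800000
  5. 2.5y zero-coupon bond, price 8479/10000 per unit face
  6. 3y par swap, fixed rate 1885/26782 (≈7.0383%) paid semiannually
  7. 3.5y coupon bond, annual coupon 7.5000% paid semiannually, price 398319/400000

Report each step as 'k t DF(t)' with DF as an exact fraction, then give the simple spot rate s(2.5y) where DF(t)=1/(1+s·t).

step 1 [0.5y] swap r/2=263/9737: DF=(1 − 263/9737·(0))/(1+263/9737) = 9737/10000 ≈ 0.973700
step 2 [1y] bond c/2=13/800: DF=(194687/200000 − 13/800·(0.973700))/(1+13/800) = 9423/10000 ≈ 0.942300
step 3 [1.5y] swap r/2=107/3538: DF=(1 − 107/3538·(0.973700+0.942300))/(1+107/3538) = 1143/1250 ≈ 0.914400
step 4 [2y] bond c/2=9/800: DF=(726553/800000 − 9/800·(0.973700+0.942300+0.914400))/(1+9/800) = 4333/5000 ≈ 0.866600
step 5 [2.5y] zero: DF = P = 8479/10000 ≈ 0.847900
step 6 [3y] swap r/2=1885/53564: DF=(1 − 1885/53564·(0.973700+0.942300+0.914400+0.866600+0.847900))/(1+1885/53564) = 1623/2000 ≈ 0.811500
step 7 [3.5y] bond c/2=3/80: DF=(398319/400000 − 3/80·(0.973700+0.942300+0.914400+0.866600+0.847900+0.811500))/(1+3/80) = 3831/5000 ≈ 0.766200

1 1/2 9737/10000
2 1 9423/10000
3 3/2 1143/1250
4 2 4333/5000
5 5/2 8479/10000
6 3 1623/2000
7 7/2 3831/5000
s(2.5y) = (1/(8479/10000) − 1)/(5/2) = 3042/42395 ≈ 7.1754%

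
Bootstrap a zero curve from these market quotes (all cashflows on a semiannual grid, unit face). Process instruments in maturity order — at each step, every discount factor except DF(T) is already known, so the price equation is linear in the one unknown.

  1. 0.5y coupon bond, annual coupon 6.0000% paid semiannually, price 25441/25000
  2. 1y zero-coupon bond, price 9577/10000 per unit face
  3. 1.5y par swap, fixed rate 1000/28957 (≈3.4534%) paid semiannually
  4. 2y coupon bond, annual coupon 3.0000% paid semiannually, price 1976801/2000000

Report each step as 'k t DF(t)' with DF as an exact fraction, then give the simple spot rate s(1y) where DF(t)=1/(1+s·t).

1 1/2 247/250
2 1 9577/10000
3 3/2 19/20
4 2 931/1000
s(1y) = (1/(9577/10000) − 1)/(1) = 423/9577 ≈ 4.4168%

step 1 [0.5y] bond c/2=3/100: DF=(25441/25000 − 3/100·(0))/(1+3/100) = 247/250 ≈ 0.988000
step 2 [1y] zero: DF = P = 9577/10000 ≈ 0.957700
step 3 [1.5y] swap r/2=500/28957: DF=(1 − 500/28957·(0.988000+0.957700))/(1+500/28957) = 19/20 ≈ 0.950000
step 4 [2y] bond c/2=3/200: DF=(1976801/2000000 − 3/200·(0.988000+0.957700+0.950000))/(1+3/200) = 931/1000 ≈ 0.931000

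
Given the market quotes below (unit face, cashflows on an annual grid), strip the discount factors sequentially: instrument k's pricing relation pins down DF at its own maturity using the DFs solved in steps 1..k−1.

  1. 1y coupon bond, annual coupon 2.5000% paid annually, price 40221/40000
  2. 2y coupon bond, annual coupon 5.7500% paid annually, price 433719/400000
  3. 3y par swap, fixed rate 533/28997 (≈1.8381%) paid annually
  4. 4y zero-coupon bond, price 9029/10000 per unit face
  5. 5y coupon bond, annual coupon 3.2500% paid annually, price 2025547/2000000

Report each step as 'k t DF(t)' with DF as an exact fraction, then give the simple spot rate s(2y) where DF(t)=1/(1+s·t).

1 1 981/1000
2 2 243/250
3 3 9467/10000
4 4 9029/10000
5 5 2153/2500
s(2y) = (1/(243/250) − 1)/(2) = 7/486 ≈ 1.4403%

step 1 [1y] bond c/1=1/40: DF=(40221/40000 − 1/40·(0))/(1+1/40) = 981/1000 ≈ 0.981000
step 2 [2y] bond c/1=23/400: DF=(433719/400000 − 23/400·(0.981000))/(1+23/400) = 243/250 ≈ 0.972000
step 3 [3y] swap r/1=533/28997: DF=(1 − 533/28997·(0.981000+0.972000))/(1+533/28997) = 9467/10000 ≈ 0.946700
step 4 [4y] zero: DF = P = 9029/10000 ≈ 0.902900
step 5 [5y] bond c/1=13/400: DF=(2025547/2000000 − 13/400·(0.981000+0.972000+0.946700+0.902900))/(1+13/400) = 2153/2500 ≈ 0.861200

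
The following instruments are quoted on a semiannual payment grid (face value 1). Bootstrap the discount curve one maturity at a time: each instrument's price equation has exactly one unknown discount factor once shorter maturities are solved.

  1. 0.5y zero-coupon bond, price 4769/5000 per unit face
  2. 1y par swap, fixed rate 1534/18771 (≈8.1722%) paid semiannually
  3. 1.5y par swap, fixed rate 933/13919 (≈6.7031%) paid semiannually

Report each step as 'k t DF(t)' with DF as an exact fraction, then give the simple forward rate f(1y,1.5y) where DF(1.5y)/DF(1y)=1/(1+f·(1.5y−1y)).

step 1 [0.5y] zero: DF = P = 4769/5000 ≈ 0.953800
step 2 [1y] swap r/2=767/18771: DF=(1 − 767/18771·(0.953800))/(1+767/18771) = 9233/10000 ≈ 0.923300
step 3 [1.5y] swap r/2=933/27838: DF=(1 − 933/27838·(0.953800+0.923300))/(1+933/27838) = 9067/10000 ≈ 0.906700

1 1/2 4769/5000
2 1 9233/10000
3 3/2 9067/10000
f(1y,1.5y) = ((9233/10000)/(9067/10000) − 1)/(1/2) = 332/9067 ≈ 3.6616%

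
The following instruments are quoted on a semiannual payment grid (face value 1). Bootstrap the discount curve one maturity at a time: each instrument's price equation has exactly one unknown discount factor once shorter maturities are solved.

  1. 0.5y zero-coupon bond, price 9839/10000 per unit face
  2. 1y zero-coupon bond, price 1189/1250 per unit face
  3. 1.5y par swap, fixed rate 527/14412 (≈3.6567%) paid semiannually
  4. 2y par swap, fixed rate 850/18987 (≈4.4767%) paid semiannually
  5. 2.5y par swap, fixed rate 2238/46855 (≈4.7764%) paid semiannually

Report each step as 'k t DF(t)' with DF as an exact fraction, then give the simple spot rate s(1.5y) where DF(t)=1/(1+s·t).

step 1 [0.5y] zero: DF = P = 9839/10000 ≈ 0.983900
step 2 [1y] zero: DF = P = 1189/1250 ≈ 0.951200
step 3 [1.5y] swap r/2=527/28824: DF=(1 − 527/28824·(0.983900+0.951200))/(1+527/28824) = 9473/10000 ≈ 0.947300
step 4 [2y] swap r/2=425/18987: DF=(1 − 425/18987·(0.983900+0.951200+0.947300))/(1+425/18987) = 183/200 ≈ 0.915000
step 5 [2.5y] swap r/2=1119/46855: DF=(1 − 1119/46855·(0.983900+0.951200+0.947300+0.915000))/(1+1119/46855) = 8881/10000 ≈ 0.888100

1 1/2 9839/10000
2 1 1189/1250
3 3/2 9473/10000
4 2 183/200
5 5/2 8881/10000
s(1.5y) = (1/(9473/10000) − 1)/(3/2) = 1054/28419 ≈ 3.7088%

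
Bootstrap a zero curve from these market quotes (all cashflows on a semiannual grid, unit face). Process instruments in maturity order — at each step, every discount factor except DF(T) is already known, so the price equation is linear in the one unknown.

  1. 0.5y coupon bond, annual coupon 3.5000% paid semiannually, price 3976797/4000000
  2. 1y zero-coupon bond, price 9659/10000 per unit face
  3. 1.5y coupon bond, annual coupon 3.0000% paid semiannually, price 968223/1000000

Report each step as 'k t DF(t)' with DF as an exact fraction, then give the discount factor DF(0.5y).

1 1/2 9771/10000
2 1 9659/10000
3 3/2 2313/2500
DF(0.5y) = 9771/10000 ≈ 0.977100

step 1 [0.5y] bond c/2=7/400: DF=(3976797/4000000 − 7/400·(0))/(1+7/400) = 9771/10000 ≈ 0.977100
step 2 [1y] zero: DF = P = 9659/10000 ≈ 0.965900
step 3 [1.5y] bond c/2=3/200: DF=(968223/1000000 − 3/200·(0.977100+0.965900))/(1+3/200) = 2313/2500 ≈ 0.925200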